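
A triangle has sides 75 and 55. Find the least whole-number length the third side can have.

21

The third side must be strictly greater than |75 − 55| = 20.
The smallest integer above 20 is 21.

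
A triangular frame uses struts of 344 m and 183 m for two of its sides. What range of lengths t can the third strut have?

161 < t < 527 (m)

By the triangle inequality, t must be less than 344 + 183 = 527 and greater than |344 − 183| = 161.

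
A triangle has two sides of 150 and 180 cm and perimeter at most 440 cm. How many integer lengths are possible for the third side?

Triangle inequality: 30 < x < 330. Perimeter ≤ 440 gives x ≤ 440 − 150 − 180 = 110.
So 30 < x ≤ 110; integers 31 through 110: 80 values.

80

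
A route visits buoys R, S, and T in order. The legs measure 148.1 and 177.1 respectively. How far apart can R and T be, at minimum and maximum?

29.0 ≤ RT ≤ 325.2

By the triangle inequality, |148.1 − 177.1| ≤ RT ≤ 148.1 + 177.1.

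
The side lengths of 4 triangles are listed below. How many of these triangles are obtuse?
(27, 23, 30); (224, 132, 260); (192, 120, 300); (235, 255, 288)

(27,23,30): 23²+27² = 1258 > 900 = 30² → acute
(224,132,260): 132²+224² = 67600 = 260² → right
(192,120,300): 120²+192² = 51264 < 90000 = 300² → obtuse
(235,255,288): 235²+255² = 120250 > 82944 = 288² → acute
1 of the 4 is obtuse.

1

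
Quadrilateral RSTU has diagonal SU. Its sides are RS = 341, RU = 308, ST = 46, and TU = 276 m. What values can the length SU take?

230 < SU < 322

From triangle RSU: |341 − 308| < SU < 341 + 308, i.e. 33 < SU < 649.
From triangle TSU: 230 < SU < 322.
Both must hold, so SU lies in the intersection.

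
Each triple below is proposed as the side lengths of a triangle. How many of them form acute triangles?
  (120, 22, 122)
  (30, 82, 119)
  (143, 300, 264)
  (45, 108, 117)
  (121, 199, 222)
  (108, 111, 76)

3

(120,22,122): 22²+120² = 14884 = 122² → right
(30,82,119): 30+82 ≤ 119, not a triangle
(143,300,264): 143²+264² = 90145 > 90000 = 300² → acute
(45,108,117): 45²+108² = 13689 = 117² → right
(121,199,222): 121²+199² = 54242 > 49284 = 222² → acute
(108,111,76): 76²+108² = 17440 > 12321 = 111² → acute
3 of the 6 are acute.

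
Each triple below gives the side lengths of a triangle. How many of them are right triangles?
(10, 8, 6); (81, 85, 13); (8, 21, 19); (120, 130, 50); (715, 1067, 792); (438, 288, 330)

(10,8,6): 6²+8² = 100 = 10² → right
(81,85,13): 13²+81² = 6730 < 7225 = 85² → obtuse
(8,21,19): 8²+19² = 425 < 441 = 21² → obtuse
(120,130,50): 50²+120² = 16900 = 130² → right
(715,1067,792): 715²+792² = 1138489 = 1067² → right
(438,288,330): 288²+330² = 191844 = 438² → right
4 of the 6 are right.

4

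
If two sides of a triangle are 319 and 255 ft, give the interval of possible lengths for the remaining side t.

By the triangle inequality, t must be less than 319 + 255 = 574 and greater than |319 − 255| = 64.

64 < t < 574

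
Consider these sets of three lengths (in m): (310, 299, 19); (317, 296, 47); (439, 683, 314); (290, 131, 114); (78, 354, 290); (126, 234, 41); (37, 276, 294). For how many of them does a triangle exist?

(19,299,310): 19+299 > 310 → valid
(47,296,317): 47+296 > 317 → valid
(314,439,683): 314+439 > 683 → valid
(114,131,290): 114+131 ≤ 290 → not valid
(78,290,354): 78+290 > 354 → valid
(41,126,234): 41+126 ≤ 234 → not valid
(37,276,294): 37+276 > 294 → valid
5 of the 7 triples form a triangle.

5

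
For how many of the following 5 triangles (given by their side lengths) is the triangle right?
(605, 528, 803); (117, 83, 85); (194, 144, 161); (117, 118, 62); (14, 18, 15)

1

(605,528,803): 528²+605² = 644809 = 803² → right
(117,83,85): 83²+85² = 14114 > 13689 = 117² → acute
(194,144,161): 144²+161² = 46657 > 37636 = 194² → acute
(117,118,62): 62²+117² = 17533 > 13924 = 118² → acute
(14,18,15): 14²+15² = 421 > 324 = 18² → acute
1 of the 5 is right.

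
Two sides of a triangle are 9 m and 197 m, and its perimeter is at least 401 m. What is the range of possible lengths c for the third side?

Triangle inequality alone gives 188 < c < 206.
The perimeter condition gives c ≥ 401 − 9 − 197 = 195.
Intersecting the two: 195 ≤ c < 206.

195 ≤ c < 206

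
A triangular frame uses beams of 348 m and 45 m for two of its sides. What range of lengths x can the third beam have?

303 < x < 393

By the triangle inequality, x must be less than 348 + 45 = 393 and greater than |348 − 45| = 303.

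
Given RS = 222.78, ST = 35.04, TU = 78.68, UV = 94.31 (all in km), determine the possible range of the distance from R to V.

14.75 ≤ RV ≤ 430.81 km

The maximum is all hops collinear in one direction: 222.78 + 35.04 + 78.68 + 94.31 = 430.81.
The longest hop is 222.78; the others sum to 208.03. Folding the others back against it leaves at least 222.78 − 208.03 = 14.75.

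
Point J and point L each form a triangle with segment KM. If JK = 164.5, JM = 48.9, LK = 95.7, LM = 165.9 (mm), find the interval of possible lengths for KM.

From triangle JKM: |164.5 − 48.9| < KM < 164.5 + 48.9, i.e. 115.6 < KM < 213.4.
From triangle LKM: 70.2 < KM < 261.6.
Both must hold, so KM lies in the intersection.

115.6 < KM < 213.4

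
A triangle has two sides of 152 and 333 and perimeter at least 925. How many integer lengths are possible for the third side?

45

Triangle inequality: 181 < x < 485. Perimeter ≥ 925 gives x ≥ 925 − 152 − 333 = 440.
So 440 ≤ x < 485; integers 440 through 484: 45 values.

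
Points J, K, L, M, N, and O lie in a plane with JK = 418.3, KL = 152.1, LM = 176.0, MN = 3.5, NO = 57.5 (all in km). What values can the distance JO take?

29.2 ≤ JO ≤ 807.4 km

The maximum is all hops collinear in one direction: 418.3 + 152.1 + 176.0 + 3.5 + 57.5 = 807.4.
The longest hop is 418.3; the others sum to 389.1. Folding the others back against it leaves at least 418.3 − 389.1 = 29.2.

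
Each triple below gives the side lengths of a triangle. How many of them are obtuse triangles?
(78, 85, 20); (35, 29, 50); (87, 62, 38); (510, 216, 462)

(78,85,20): 20²+78² = 6484 < 7225 = 85² → obtuse
(35,29,50): 29²+35² = 2066 < 2500 = 50² → obtuse
(87,62,38): 38²+62² = 5288 < 7569 = 87² → obtuse
(510,216,462): 216²+462² = 260100 = 510² → right
3 of the 4 are obtuse.

3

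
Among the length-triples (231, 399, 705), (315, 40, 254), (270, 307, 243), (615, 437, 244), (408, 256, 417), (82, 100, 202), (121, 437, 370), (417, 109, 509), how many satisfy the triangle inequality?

5

(231,399,705): 231+399 ≤ 705 → not valid
(40,254,315): 40+254 ≤ 315 → not valid
(243,270,307): 243+270 > 307 → valid
(244,437,615): 244+437 > 615 → valid
(256,408,417): 256+408 > 417 → valid
(82,100,202): 82+100 ≤ 202 → not valid
(121,370,437): 121+370 > 437 → valid
(109,417,509): 109+417 > 509 → valid
5 of the 8 triples form a triangle.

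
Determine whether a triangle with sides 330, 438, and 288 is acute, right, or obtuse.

Compare the square of the longest side to the sum of squares of the other two: 288² + 330² = 191844 = 438².

right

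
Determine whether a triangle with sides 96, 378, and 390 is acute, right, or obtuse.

right

Compare the square of the longest side to the sum of squares of the other two: 96² + 378² = 152100 = 390².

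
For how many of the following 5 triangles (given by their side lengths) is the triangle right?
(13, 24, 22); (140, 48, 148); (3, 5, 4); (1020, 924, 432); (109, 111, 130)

3

(13,24,22): 13²+22² = 653 > 576 = 24² → acute
(140,48,148): 48²+140² = 21904 = 148² → right
(3,5,4): 3²+4² = 25 = 5² → right
(1020,924,432): 432²+924² = 1040400 = 1020² → right
(109,111,130): 109²+111² = 24202 > 16900 = 130² → acute
3 of the 5 are right.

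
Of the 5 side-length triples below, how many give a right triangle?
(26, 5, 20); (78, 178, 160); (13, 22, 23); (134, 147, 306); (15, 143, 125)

1

(26,5,20): 5+20 ≤ 26, not a triangle
(78,178,160): 78²+160² = 31684 = 178² → right
(13,22,23): 13²+22² = 653 > 529 = 23² → acute
(134,147,306): 134+147 ≤ 306, not a triangle
(15,143,125): 15+125 ≤ 143, not a triangle
1 of the 5 is right.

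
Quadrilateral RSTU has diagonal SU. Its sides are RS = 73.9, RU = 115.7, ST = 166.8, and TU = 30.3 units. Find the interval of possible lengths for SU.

From triangle RSU: |73.9 − 115.7| < SU < 73.9 + 115.7, i.e. 41.8 < SU < 189.6.
From triangle TSU: 136.5 < SU < 197.1.
Both must hold, so SU lies in the intersection.

136.5 < SU < 189.6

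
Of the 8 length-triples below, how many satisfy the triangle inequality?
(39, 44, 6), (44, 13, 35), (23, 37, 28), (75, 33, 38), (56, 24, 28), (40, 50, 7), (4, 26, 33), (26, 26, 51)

4

(6,39,44): 6+39 > 44 → valid
(13,35,44): 13+35 > 44 → valid
(23,28,37): 23+28 > 37 → valid
(33,38,75): 33+38 ≤ 75 → not valid
(24,28,56): 24+28 ≤ 56 → not valid
(7,40,50): 7+40 ≤ 50 → not valid
(4,26,33): 4+26 ≤ 33 → not valid
(26,26,51): 26+26 > 51 → valid
4 of the 8 triples form a triangle.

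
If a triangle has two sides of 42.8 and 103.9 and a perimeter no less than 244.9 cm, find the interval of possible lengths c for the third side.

98.2 ≤ c < 146.7 cm

Triangle inequality alone gives 61.1 < c < 146.7.
The perimeter condition gives c ≥ 244.9 − 42.8 − 103.9 = 98.2.
Intersecting the two: 98.2 ≤ c < 146.7.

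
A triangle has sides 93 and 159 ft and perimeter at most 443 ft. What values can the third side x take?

66 < x ≤ 191 ft

Triangle inequality alone gives 66 < x < 252.
The perimeter condition gives x ≤ 443 − 93 − 159 = 191.
Intersecting the two: 66 < x ≤ 191.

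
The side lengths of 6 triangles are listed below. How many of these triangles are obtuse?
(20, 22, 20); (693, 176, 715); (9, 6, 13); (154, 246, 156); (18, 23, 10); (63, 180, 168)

4

(20,22,20): 20²+20² = 800 > 484 = 22² → acute
(693,176,715): 176²+693² = 511225 = 715² → right
(9,6,13): 6²+9² = 117 < 169 = 13² → obtuse
(154,246,156): 154²+156² = 48052 < 60516 = 246² → obtuse
(18,23,10): 10²+18² = 424 < 529 = 23² → obtuse
(63,180,168): 63²+168² = 32193 < 32400 = 180² → obtuse
4 of the 6 are obtuse.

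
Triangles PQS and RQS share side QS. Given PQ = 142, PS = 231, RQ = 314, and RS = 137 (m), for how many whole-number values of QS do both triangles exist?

From triangle PQS: 89 < QS < 373.
From triangle RQS: 177 < QS < 451.
Intersection: 177 < QS < 373, so integers 178 through 372: 195 values.

195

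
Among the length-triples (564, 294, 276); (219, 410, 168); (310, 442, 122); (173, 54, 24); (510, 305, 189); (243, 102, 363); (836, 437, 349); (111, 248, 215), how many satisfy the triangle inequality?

(276,294,564): 276+294 > 564 → valid
(168,219,410): 168+219 ≤ 410 → not valid
(122,310,442): 122+310 ≤ 442 → not valid
(24,54,173): 24+54 ≤ 173 → not valid
(189,305,510): 189+305 ≤ 510 → not valid
(102,243,363): 102+243 ≤ 363 → not valid
(349,437,836): 349+437 ≤ 836 → not valid
(111,215,248): 111+215 > 248 → valid
2 of the 8 triples form a triangle.

2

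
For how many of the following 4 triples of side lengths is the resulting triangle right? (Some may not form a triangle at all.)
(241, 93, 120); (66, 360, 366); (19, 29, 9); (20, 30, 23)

(241,93,120): 93+120 ≤ 241, not a triangle
(66,360,366): 66²+360² = 133956 = 366² → right
(19,29,9): 9+19 ≤ 29, not a triangle
(20,30,23): 20²+23² = 929 > 900 = 30² → acute
1 of the 4 is right.

1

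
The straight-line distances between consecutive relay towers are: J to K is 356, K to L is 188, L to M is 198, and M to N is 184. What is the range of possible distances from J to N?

0 ≤ JN ≤ 926

The maximum is all hops collinear in one direction: 356 + 188 + 198 + 184 = 926.
The longest hop is 356; the others sum to 570. Since 356 ≤ 570, the path can fold back on itself completely, so the minimum distance is 0.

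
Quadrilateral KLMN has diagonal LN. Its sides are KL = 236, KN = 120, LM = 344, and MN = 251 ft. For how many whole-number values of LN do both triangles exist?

239

From triangle KLN: 116 < LN < 356.
From triangle MLN: 93 < LN < 595.
Intersection: 116 < LN < 356, so integers 117 through 355: 239 values.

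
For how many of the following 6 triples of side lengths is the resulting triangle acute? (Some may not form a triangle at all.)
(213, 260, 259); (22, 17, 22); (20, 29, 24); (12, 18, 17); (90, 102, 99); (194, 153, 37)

(213,260,259): 213²+259² = 112450 > 67600 = 260² → acute
(22,17,22): 17²+22² = 773 > 484 = 22² → acute
(20,29,24): 20²+24² = 976 > 841 = 29² → acute
(12,18,17): 12²+17² = 433 > 324 = 18² → acute
(90,102,99): 90²+99² = 17901 > 10404 = 102² → acute
(194,153,37): 37+153 ≤ 194, not a triangle
5 of the 6 are acute.

5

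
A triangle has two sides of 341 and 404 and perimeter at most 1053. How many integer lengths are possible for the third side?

Triangle inequality: 63 < x < 745. Perimeter ≤ 1053 gives x ≤ 1053 − 341 − 404 = 308.
So 63 < x ≤ 308; integers 64 through 308: 245 values.

245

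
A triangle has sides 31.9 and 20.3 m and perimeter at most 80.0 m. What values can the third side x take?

11.6 < x ≤ 27.8

Triangle inequality alone gives 11.6 < x < 52.2.
The perimeter condition gives x ≤ 80.0 − 31.9 − 20.3 = 27.8.
Intersecting the two: 11.6 < x ≤ 27.8.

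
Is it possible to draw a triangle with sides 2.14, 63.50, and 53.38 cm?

The longest side is 63.50, but the other two sum to only 55.52.
55.52 < 63.50, so the triangle inequality fails.

No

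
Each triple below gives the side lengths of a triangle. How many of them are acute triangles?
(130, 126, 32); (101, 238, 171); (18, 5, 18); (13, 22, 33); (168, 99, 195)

1

(130,126,32): 32²+126² = 16900 = 130² → right
(101,238,171): 101²+171² = 39442 < 56644 = 238² → obtuse
(18,5,18): 5²+18² = 349 > 324 = 18² → acute
(13,22,33): 13²+22² = 653 < 1089 = 33² → obtuse
(168,99,195): 99²+168² = 38025 = 195² → right
1 of the 5 is acute.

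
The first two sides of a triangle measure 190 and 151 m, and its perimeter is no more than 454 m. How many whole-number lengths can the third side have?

74

Triangle inequality: 39 < x < 341. Perimeter ≤ 454 gives x ≤ 454 − 190 − 151 = 113.
So 39 < x ≤ 113; integers 40 through 113: 74 values.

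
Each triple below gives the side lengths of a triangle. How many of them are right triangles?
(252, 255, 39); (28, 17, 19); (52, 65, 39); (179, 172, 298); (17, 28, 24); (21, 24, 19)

(252,255,39): 39²+252² = 65025 = 255² → right
(28,17,19): 17²+19² = 650 < 784 = 28² → obtuse
(52,65,39): 39²+52² = 4225 = 65² → right
(179,172,298): 172²+179² = 61625 < 88804 = 298² → obtuse
(17,28,24): 17²+24² = 865 > 784 = 28² → acute
(21,24,19): 19²+21² = 802 > 576 = 24² → acute
2 of the 6 are right.

2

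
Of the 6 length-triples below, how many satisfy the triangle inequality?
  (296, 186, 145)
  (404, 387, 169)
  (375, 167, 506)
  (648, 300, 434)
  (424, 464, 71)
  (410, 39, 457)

(145,186,296): 145+186 > 296 → valid
(169,387,404): 169+387 > 404 → valid
(167,375,506): 167+375 > 506 → valid
(300,434,648): 300+434 > 648 → valid
(71,424,464): 71+424 > 464 → valid
(39,410,457): 39+410 ≤ 457 → not valid
5 of the 6 triples form a triangle.

5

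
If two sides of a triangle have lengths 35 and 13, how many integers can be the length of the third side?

25

The third side lies in the open interval (22, 48).
Integers from 23 to 47 inclusive: 47 − 23 + 1 = 25.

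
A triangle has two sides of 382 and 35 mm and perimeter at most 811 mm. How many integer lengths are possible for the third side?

Triangle inequality: 347 < x < 417. Perimeter ≤ 811 gives x ≤ 811 − 382 − 35 = 394.
So 347 < x ≤ 394; integers 348 through 394: 47 values.

47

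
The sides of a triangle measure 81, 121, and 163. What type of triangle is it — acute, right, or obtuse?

obtuse

Compare the square of the longest side to the sum of squares of the other two: 81² + 121² = 21202 < 26569 = 163².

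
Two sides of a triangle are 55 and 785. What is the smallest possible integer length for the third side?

731

The third side must be strictly greater than |55 − 785| = 730.
The smallest integer above 730 is 731.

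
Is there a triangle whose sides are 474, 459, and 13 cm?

No

The longest side is 474, but the other two sum to only 472.
472 < 474, so the triangle inequality fails.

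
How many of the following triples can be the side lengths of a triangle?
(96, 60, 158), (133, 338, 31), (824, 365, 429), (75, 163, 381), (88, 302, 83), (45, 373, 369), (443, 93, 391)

2

(60,96,158): 60+96 ≤ 158 → not valid
(31,133,338): 31+133 ≤ 338 → not valid
(365,429,824): 365+429 ≤ 824 → not valid
(75,163,381): 75+163 ≤ 381 → not valid
(83,88,302): 83+88 ≤ 302 → not valid
(45,369,373): 45+369 > 373 → valid
(93,391,443): 93+391 > 443 → valid
2 of the 7 triples form a triangle.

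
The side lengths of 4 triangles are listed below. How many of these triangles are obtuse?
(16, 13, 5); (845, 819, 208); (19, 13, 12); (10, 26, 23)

3

(16,13,5): 5²+13² = 194 < 256 = 16² → obtuse
(845,819,208): 208²+819² = 714025 = 845² → right
(19,13,12): 12²+13² = 313 < 361 = 19² → obtuse
(10,26,23): 10²+23² = 629 < 676 = 26² → obtuse
3 of the 4 are obtuse.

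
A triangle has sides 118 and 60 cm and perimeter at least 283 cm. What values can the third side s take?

Triangle inequality alone gives 58 < s < 178.
The perimeter condition gives s ≥ 283 − 118 − 60 = 105.
Intersecting the two: 105 ≤ s < 178.

105 ≤ s < 178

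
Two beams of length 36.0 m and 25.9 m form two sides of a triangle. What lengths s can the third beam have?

By the triangle inequality, s must be less than 36.0 + 25.9 = 61.9 and greater than |36.0 − 25.9| = 10.1.

10.1 < s < 61.9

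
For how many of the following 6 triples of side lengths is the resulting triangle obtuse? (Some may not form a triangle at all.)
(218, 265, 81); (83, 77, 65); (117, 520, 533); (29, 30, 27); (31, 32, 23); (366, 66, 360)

1

(218,265,81): 81²+218² = 54085 < 70225 = 265² → obtuse
(83,77,65): 65²+77² = 10154 > 6889 = 83² → acute
(117,520,533): 117²+520² = 284089 = 533² → right
(29,30,27): 27²+29² = 1570 > 900 = 30² → acute
(31,32,23): 23²+31² = 1490 > 1024 = 32² → acute
(366,66,360): 66²+360² = 133956 = 366² → right
1 of the 6 is obtuse.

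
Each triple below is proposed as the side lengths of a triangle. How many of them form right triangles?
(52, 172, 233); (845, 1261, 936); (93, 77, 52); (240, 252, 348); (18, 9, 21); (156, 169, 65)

(52,172,233): 52+172 ≤ 233, not a triangle
(845,1261,936): 845²+936² = 1590121 = 1261² → right
(93,77,52): 52²+77² = 8633 < 8649 = 93² → obtuse
(240,252,348): 240²+252² = 121104 = 348² → right
(18,9,21): 9²+18² = 405 < 441 = 21² → obtuse
(156,169,65): 65²+156² = 28561 = 169² → right
3 of the 6 are right.

3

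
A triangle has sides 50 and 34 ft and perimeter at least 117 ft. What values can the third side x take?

33 ≤ x < 84 ft

Triangle inequality alone gives 16 < x < 84.
The perimeter condition gives x ≥ 117 − 50 − 34 = 33.
Intersecting the two: 33 ≤ x < 84.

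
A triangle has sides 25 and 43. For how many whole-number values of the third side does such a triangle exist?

49

The third side lies in the open interval (18, 68).
Integers from 19 to 67 inclusive: 67 − 19 + 1 = 49.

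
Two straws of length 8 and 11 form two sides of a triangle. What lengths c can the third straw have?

3 < c < 19

By the triangle inequality, c must be less than 8 + 11 = 19 and greater than |8 − 11| = 3.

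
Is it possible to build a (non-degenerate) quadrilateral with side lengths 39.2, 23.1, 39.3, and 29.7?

Yes

A quadrilateral exists iff every side is shorter than the sum of the others — equivalently, the longest side is less than the sum of the rest.
Longest side 39.3 < 92.0 (sum of the remaining 3), so yes.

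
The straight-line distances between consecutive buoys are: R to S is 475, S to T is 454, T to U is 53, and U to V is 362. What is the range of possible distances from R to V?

The maximum is all hops collinear in one direction: 475 + 454 + 53 + 362 = 1344.
The longest hop is 475; the others sum to 869. Since 475 ≤ 869, the path can fold back on itself completely, so the minimum distance is 0.

0 ≤ RV ≤ 1344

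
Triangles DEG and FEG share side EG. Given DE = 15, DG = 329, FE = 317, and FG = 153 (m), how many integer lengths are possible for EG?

29

From triangle DEG: 314 < EG < 344.
From triangle FEG: 164 < EG < 470.
Intersection: 314 < EG < 344, so integers 315 through 343: 29 values.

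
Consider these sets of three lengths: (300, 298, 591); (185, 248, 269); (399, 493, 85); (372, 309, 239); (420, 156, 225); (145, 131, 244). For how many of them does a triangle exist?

4

(298,300,591): 298+300 > 591 → valid
(185,248,269): 185+248 > 269 → valid
(85,399,493): 85+399 ≤ 493 → not valid
(239,309,372): 239+309 > 372 → valid
(156,225,420): 156+225 ≤ 420 → not valid
(131,145,244): 131+145 > 244 → valid
4 of the 6 triples form a triangle.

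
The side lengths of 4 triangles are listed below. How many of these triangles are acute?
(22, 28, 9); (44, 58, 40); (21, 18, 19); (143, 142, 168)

(22,28,9): 9²+22² = 565 < 784 = 28² → obtuse
(44,58,40): 40²+44² = 3536 > 3364 = 58² → acute
(21,18,19): 18²+19² = 685 > 441 = 21² → acute
(143,142,168): 142²+143² = 40613 > 28224 = 168² → acute
3 of the 4 are acute.

3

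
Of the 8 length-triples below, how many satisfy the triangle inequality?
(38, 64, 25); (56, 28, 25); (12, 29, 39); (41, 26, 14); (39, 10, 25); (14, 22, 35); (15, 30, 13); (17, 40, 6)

(25,38,64): 25+38 ≤ 64 → not valid
(25,28,56): 25+28 ≤ 56 → not valid
(12,29,39): 12+29 > 39 → valid
(14,26,41): 14+26 ≤ 41 → not valid
(10,25,39): 10+25 ≤ 39 → not valid
(14,22,35): 14+22 > 35 → valid
(13,15,30): 13+15 ≤ 30 → not valid
(6,17,40): 6+17 ≤ 40 → not valid
2 of the 8 triples form a triangle.

2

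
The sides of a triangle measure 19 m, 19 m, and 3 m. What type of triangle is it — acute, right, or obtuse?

Compare the square of the longest side to the sum of squares of the other two: 3² + 19² = 370 > 361 = 19².

acute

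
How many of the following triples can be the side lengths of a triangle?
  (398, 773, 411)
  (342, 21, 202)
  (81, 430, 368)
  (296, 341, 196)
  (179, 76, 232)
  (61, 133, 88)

(398,411,773): 398+411 > 773 → valid
(21,202,342): 21+202 ≤ 342 → not valid
(81,368,430): 81+368 > 430 → valid
(196,296,341): 196+296 > 341 → valid
(76,179,232): 76+179 > 232 → valid
(61,88,133): 61+88 > 133 → valid
5 of the 6 triples form a triangle.

5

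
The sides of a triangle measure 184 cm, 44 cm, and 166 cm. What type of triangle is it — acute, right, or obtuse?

Compare the square of the longest side to the sum of squares of the other two: 44² + 166² = 29492 < 33856 = 184².

obtuse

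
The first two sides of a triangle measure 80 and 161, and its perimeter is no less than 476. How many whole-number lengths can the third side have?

Triangle inequality: 81 < x < 241. Perimeter ≥ 476 gives x ≥ 476 − 80 − 161 = 235.
So 235 ≤ x < 241; integers 235 through 240: 6 values.

6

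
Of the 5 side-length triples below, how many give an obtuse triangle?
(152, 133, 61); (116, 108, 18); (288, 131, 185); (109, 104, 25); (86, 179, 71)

(152,133,61): 61²+133² = 21410 < 23104 = 152² → obtuse
(116,108,18): 18²+108² = 11988 < 13456 = 116² → obtuse
(288,131,185): 131²+185² = 51386 < 82944 = 288² → obtuse
(109,104,25): 25²+104² = 11441 < 11881 = 109² → obtuse
(86,179,71): 71+86 ≤ 179, not a triangle
4 of the 5 are obtuse.

4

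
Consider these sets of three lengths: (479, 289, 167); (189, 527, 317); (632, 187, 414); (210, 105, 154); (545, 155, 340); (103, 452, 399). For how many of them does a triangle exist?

2

(167,289,479): 167+289 ≤ 479 → not valid
(189,317,527): 189+317 ≤ 527 → not valid
(187,414,632): 187+414 ≤ 632 → not valid
(105,154,210): 105+154 > 210 → valid
(155,340,545): 155+340 ≤ 545 → not valid
(103,399,452): 103+399 > 452 → valid
2 of the 6 triples form a triangle.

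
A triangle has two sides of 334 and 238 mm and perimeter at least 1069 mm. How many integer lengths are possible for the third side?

75

Triangle inequality: 96 < x < 572. Perimeter ≥ 1069 gives x ≥ 1069 − 334 − 238 = 497.
So 497 ≤ x < 572; integers 497 through 571: 75 values.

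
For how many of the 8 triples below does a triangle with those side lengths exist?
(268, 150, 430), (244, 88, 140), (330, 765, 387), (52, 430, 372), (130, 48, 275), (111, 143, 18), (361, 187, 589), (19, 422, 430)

(150,268,430): 150+268 ≤ 430 → not valid
(88,140,244): 88+140 ≤ 244 → not valid
(330,387,765): 330+387 ≤ 765 → not valid
(52,372,430): 52+372 ≤ 430 → not valid
(48,130,275): 48+130 ≤ 275 → not valid
(18,111,143): 18+111 ≤ 143 → not valid
(187,361,589): 187+361 ≤ 589 → not valid
(19,422,430): 19+422 > 430 → valid
1 of the 8 triples forms a triangle.

1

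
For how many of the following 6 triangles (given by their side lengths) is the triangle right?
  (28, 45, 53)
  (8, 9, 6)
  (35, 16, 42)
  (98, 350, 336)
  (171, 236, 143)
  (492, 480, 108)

(28,45,53): 28²+45² = 2809 = 53² → right
(8,9,6): 6²+8² = 100 > 81 = 9² → acute
(35,16,42): 16²+35² = 1481 < 1764 = 42² → obtuse
(98,350,336): 98²+336² = 122500 = 350² → right
(171,236,143): 143²+171² = 49690 < 55696 = 236² → obtuse
(492,480,108): 108²+480² = 242064 = 492² → right
3 of the 6 are right.

3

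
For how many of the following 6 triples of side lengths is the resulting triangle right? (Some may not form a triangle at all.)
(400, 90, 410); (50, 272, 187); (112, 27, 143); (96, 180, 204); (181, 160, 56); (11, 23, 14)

(400,90,410): 90²+400² = 168100 = 410² → right
(50,272,187): 50+187 ≤ 272, not a triangle
(112,27,143): 27+112 ≤ 143, not a triangle
(96,180,204): 96²+180² = 41616 = 204² → right
(181,160,56): 56²+160² = 28736 < 32761 = 181² → obtuse
(11,23,14): 11²+14² = 317 < 529 = 23² → obtuse
2 of the 6 are right.

2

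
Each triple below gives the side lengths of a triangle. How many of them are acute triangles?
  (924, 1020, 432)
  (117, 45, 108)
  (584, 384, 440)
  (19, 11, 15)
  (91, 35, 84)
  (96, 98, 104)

1

(924,1020,432): 432²+924² = 1040400 = 1020² → right
(117,45,108): 45²+108² = 13689 = 117² → right
(584,384,440): 384²+440² = 341056 = 584² → right
(19,11,15): 11²+15² = 346 < 361 = 19² → obtuse
(91,35,84): 35²+84² = 8281 = 91² → right
(96,98,104): 96²+98² = 18820 > 10816 = 104² → acute
1 of the 6 is acute.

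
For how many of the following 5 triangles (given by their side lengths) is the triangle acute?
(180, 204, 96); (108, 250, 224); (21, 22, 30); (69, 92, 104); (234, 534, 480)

(180,204,96): 96²+180² = 41616 = 204² → right
(108,250,224): 108²+224² = 61840 < 62500 = 250² → obtuse
(21,22,30): 21²+22² = 925 > 900 = 30² → acute
(69,92,104): 69²+92² = 13225 > 10816 = 104² → acute
(234,534,480): 234²+480² = 285156 = 534² → right
2 of the 5 are acute.

2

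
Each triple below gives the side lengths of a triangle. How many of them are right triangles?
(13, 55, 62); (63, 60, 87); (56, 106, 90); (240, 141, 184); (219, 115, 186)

(13,55,62): 13²+55² = 3194 < 3844 = 62² → obtuse
(63,60,87): 60²+63² = 7569 = 87² → right
(56,106,90): 56²+90² = 11236 = 106² → right
(240,141,184): 141²+184² = 53737 < 57600 = 240² → obtuse
(219,115,186): 115²+186² = 47821 < 47961 = 219² → obtuse
2 of the 5 are right.

2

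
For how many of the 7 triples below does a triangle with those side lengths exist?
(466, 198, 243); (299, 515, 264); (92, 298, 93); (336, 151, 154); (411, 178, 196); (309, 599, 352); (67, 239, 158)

2

(198,243,466): 198+243 ≤ 466 → not valid
(264,299,515): 264+299 > 515 → valid
(92,93,298): 92+93 ≤ 298 → not valid
(151,154,336): 151+154 ≤ 336 → not valid
(178,196,411): 178+196 ≤ 411 → not valid
(309,352,599): 309+352 > 599 → valid
(67,158,239): 67+158 ≤ 239 → not valid
2 of the 7 triples form a triangle.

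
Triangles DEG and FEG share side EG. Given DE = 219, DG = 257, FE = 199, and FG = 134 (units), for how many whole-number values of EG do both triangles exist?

267

From triangle DEG: 38 < EG < 476.
From triangle FEG: 65 < EG < 333.
Intersection: 65 < EG < 333, so integers 66 through 332: 267 values.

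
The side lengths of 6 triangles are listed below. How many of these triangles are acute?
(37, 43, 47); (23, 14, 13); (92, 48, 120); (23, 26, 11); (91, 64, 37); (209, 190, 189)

2

(37,43,47): 37²+43² = 3218 > 2209 = 47² → acute
(23,14,13): 13²+14² = 365 < 529 = 23² → obtuse
(92,48,120): 48²+92² = 10768 < 14400 = 120² → obtuse
(23,26,11): 11²+23² = 650 < 676 = 26² → obtuse
(91,64,37): 37²+64² = 5465 < 8281 = 91² → obtuse
(209,190,189): 189²+190² = 71821 > 43681 = 209² → acute
2 of the 6 are acute.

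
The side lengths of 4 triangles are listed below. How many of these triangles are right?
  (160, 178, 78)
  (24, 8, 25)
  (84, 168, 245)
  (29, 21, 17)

(160,178,78): 78²+160² = 31684 = 178² → right
(24,8,25): 8²+24² = 640 > 625 = 25² → acute
(84,168,245): 84²+168² = 35280 < 60025 = 245² → obtuse
(29,21,17): 17²+21² = 730 < 841 = 29² → obtuse
1 of the 4 is right.

1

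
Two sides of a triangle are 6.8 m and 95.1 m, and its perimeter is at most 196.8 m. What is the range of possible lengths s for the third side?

88.3 < s ≤ 94.9

Triangle inequality alone gives 88.3 < s < 101.9.
The perimeter condition gives s ≤ 196.8 − 6.8 − 95.1 = 94.9.
Intersecting the two: 88.3 < s ≤ 94.9.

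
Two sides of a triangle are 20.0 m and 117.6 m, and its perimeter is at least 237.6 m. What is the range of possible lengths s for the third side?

100.0 ≤ s < 137.6

Triangle inequality alone gives 97.6 < s < 137.6.
The perimeter condition gives s ≥ 237.6 − 20.0 − 117.6 = 100.0.
Intersecting the two: 100.0 ≤ s < 137.6.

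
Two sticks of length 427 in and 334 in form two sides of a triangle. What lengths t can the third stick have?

93 < t < 761

By the triangle inequality, t must be less than 427 + 334 = 761 and greater than |427 − 334| = 93.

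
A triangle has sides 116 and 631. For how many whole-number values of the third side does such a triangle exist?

The third side lies in the open interval (515, 747).
Integers from 516 to 746 inclusive: 746 − 516 + 1 = 231.

231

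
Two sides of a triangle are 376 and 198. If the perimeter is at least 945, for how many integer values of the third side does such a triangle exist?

203

Triangle inequality: 178 < x < 574. Perimeter ≥ 945 gives x ≥ 945 − 376 − 198 = 371.
So 371 ≤ x < 574; integers 371 through 573: 203 values.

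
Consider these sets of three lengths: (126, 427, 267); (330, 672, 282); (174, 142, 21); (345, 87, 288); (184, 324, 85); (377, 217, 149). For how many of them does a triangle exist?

1

(126,267,427): 126+267 ≤ 427 → not valid
(282,330,672): 282+330 ≤ 672 → not valid
(21,142,174): 21+142 ≤ 174 → not valid
(87,288,345): 87+288 > 345 → valid
(85,184,324): 85+184 ≤ 324 → not valid
(149,217,377): 149+217 ≤ 377 → not valid
1 of the 6 triples forms a triangle.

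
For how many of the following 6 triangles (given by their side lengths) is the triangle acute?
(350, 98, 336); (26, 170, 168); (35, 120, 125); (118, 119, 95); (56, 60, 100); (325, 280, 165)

1

(350,98,336): 98²+336² = 122500 = 350² → right
(26,170,168): 26²+168² = 28900 = 170² → right
(35,120,125): 35²+120² = 15625 = 125² → right
(118,119,95): 95²+118² = 22949 > 14161 = 119² → acute
(56,60,100): 56²+60² = 6736 < 10000 = 100² → obtuse
(325,280,165): 165²+280² = 105625 = 325² → right
1 of the 6 is acute.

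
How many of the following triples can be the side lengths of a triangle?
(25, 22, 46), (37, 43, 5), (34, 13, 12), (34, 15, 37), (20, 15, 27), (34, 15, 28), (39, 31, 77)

4

(22,25,46): 22+25 > 46 → valid
(5,37,43): 5+37 ≤ 43 → not valid
(12,13,34): 12+13 ≤ 34 → not valid
(15,34,37): 15+34 > 37 → valid
(15,20,27): 15+20 > 27 → valid
(15,28,34): 15+28 > 34 → valid
(31,39,77): 31+39 ≤ 77 → not valid
4 of the 7 triples form a triangle.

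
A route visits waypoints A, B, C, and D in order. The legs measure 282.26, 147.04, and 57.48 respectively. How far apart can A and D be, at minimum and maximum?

77.74 ≤ AD ≤ 486.78

The maximum is all hops collinear in one direction: 282.26 + 147.04 + 57.48 = 486.78.
The longest hop is 282.26; the others sum to 204.52. Folding the others back against it leaves at least 282.26 − 204.52 = 77.74.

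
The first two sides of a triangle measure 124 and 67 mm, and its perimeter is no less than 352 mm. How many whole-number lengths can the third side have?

30

Triangle inequality: 57 < x < 191. Perimeter ≥ 352 gives x ≥ 352 − 124 − 67 = 161.
So 161 ≤ x < 191; integers 161 through 190: 30 values.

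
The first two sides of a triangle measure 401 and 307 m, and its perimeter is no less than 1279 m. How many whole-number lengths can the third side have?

Triangle inequality: 94 < x < 708. Perimeter ≥ 1279 gives x ≥ 1279 − 401 − 307 = 571.
So 571 ≤ x < 708; integers 571 through 707: 137 values.

137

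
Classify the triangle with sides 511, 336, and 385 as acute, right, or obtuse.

Compare the square of the longest side to the sum of squares of the other two: 336² + 385² = 261121 = 511².

right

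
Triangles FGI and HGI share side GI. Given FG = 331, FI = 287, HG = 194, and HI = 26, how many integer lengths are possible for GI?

51

From triangle FGI: 44 < GI < 618.
From triangle HGI: 168 < GI < 220.
Intersection: 168 < GI < 220, so integers 169 through 219: 51 values.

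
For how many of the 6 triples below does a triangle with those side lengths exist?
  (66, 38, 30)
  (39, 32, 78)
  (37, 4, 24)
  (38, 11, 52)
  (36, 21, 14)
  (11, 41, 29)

1

(30,38,66): 30+38 > 66 → valid
(32,39,78): 32+39 ≤ 78 → not valid
(4,24,37): 4+24 ≤ 37 → not valid
(11,38,52): 11+38 ≤ 52 → not valid
(14,21,36): 14+21 ≤ 36 → not valid
(11,29,41): 11+29 ≤ 41 → not valid
1 of the 6 triples forms a triangle.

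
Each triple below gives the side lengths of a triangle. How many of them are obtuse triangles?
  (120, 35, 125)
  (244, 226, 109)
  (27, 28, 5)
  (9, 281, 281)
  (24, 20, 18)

(120,35,125): 35²+120² = 15625 = 125² → right
(244,226,109): 109²+226² = 62957 > 59536 = 244² → acute
(27,28,5): 5²+27² = 754 < 784 = 28² → obtuse
(9,281,281): 9²+281² = 79042 > 78961 = 281² → acute
(24,20,18): 18²+20² = 724 > 576 = 24² → acute
1 of the 5 is obtuse.

1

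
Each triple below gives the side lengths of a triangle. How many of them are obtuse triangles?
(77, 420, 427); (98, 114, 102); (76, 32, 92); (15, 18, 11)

(77,420,427): 77²+420² = 182329 = 427² → right
(98,114,102): 98²+102² = 20008 > 12996 = 114² → acute
(76,32,92): 32²+76² = 6800 < 8464 = 92² → obtuse
(15,18,11): 11²+15² = 346 > 324 = 18² → acute
1 of the 4 is obtuse.

1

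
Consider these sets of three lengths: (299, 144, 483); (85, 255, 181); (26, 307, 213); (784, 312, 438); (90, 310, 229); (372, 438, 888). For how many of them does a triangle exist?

(144,299,483): 144+299 ≤ 483 → not valid
(85,181,255): 85+181 > 255 → valid
(26,213,307): 26+213 ≤ 307 → not valid
(312,438,784): 312+438 ≤ 784 → not valid
(90,229,310): 90+229 > 310 → valid
(372,438,888): 372+438 ≤ 888 → not valid
2 of the 6 triples form a triangle.

2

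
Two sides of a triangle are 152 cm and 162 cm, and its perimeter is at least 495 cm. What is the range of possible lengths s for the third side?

181 ≤ s < 314 cm

Triangle inequality alone gives 10 < s < 314.
The perimeter condition gives s ≥ 495 − 152 − 162 = 181.
Intersecting the two: 181 ≤ s < 314.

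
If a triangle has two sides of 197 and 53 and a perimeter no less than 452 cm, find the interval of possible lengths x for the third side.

Triangle inequality alone gives 144 < x < 250.
The perimeter condition gives x ≥ 452 − 197 − 53 = 202.
Intersecting the two: 202 ≤ x < 250.

202 ≤ x < 250 cm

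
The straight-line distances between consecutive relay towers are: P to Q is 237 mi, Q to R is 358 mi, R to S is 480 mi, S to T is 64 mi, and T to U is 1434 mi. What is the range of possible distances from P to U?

The maximum is all hops collinear in one direction: 237 + 358 + 480 + 64 + 1434 = 2573.
The longest hop is 1434; the others sum to 1139. Folding the others back against it leaves at least 1434 − 1139 = 295.

295 ≤ PU ≤ 2573 mi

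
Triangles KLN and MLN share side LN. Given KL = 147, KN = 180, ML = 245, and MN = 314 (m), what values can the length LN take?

69 < LN < 327

From triangle KLN: |147 − 180| < LN < 147 + 180, i.e. 33 < LN < 327.
From triangle MLN: 69 < LN < 559.
Both must hold, so LN lies in the intersection.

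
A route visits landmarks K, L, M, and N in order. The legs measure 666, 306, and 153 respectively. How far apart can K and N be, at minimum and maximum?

207 ≤ KN ≤ 1125

The maximum is all hops collinear in one direction: 666 + 306 + 153 = 1125.
The longest hop is 666; the others sum to 459. Folding the others back against it leaves at least 666 − 459 = 207.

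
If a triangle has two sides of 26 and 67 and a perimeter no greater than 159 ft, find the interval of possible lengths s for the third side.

41 < s ≤ 66 ft

Triangle inequality alone gives 41 < s < 93.
The perimeter condition gives s ≤ 159 − 26 − 67 = 66.
Intersecting the two: 41 < s ≤ 66.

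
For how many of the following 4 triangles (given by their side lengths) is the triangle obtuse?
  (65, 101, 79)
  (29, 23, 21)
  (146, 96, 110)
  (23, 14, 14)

1

(65,101,79): 65²+79² = 10466 > 10201 = 101² → acute
(29,23,21): 21²+23² = 970 > 841 = 29² → acute
(146,96,110): 96²+110² = 21316 = 146² → right
(23,14,14): 14²+14² = 392 < 529 = 23² → obtuse
1 of the 4 is obtuse.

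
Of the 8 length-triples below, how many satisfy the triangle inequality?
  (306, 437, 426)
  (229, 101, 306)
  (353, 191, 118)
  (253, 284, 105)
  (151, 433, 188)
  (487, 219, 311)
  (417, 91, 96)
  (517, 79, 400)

(306,426,437): 306+426 > 437 → valid
(101,229,306): 101+229 > 306 → valid
(118,191,353): 118+191 ≤ 353 → not valid
(105,253,284): 105+253 > 284 → valid
(151,188,433): 151+188 ≤ 433 → not valid
(219,311,487): 219+311 > 487 → valid
(91,96,417): 91+96 ≤ 417 → not valid
(79,400,517): 79+400 ≤ 517 → not valid
4 of the 8 triples form a triangle.

4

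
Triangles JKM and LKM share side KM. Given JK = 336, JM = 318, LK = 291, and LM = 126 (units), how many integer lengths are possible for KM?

From triangle JKM: 18 < KM < 654.
From triangle LKM: 165 < KM < 417.
Intersection: 165 < KM < 417, so integers 166 through 416: 251 values.

251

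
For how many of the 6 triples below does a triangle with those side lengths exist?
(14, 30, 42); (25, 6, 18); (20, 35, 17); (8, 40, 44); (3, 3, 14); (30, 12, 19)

(14,30,42): 14+30 > 42 → valid
(6,18,25): 6+18 ≤ 25 → not valid
(17,20,35): 17+20 > 35 → valid
(8,40,44): 8+40 > 44 → valid
(3,3,14): 3+3 ≤ 14 → not valid
(12,19,30): 12+19 > 30 → valid
4 of the 6 triples form a triangle.

4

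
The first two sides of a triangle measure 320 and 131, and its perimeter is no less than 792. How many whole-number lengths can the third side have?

Triangle inequality: 189 < x < 451. Perimeter ≥ 792 gives x ≥ 792 − 320 − 131 = 341.
So 341 ≤ x < 451; integers 341 through 450: 110 values.

110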